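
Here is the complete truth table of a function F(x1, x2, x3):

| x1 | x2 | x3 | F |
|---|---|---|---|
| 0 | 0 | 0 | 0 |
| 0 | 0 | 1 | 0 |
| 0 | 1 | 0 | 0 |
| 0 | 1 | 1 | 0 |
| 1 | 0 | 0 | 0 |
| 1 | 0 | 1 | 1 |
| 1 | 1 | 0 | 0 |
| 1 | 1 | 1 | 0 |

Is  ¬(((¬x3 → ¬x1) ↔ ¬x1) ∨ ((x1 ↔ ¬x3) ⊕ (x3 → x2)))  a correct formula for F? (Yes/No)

Evaluate ¬(((¬x3 → ¬x1) ↔ ¬x1) ∨ ((x1 ↔ ¬x3) ⊕ (x3 → x2))) on each row and compare to F:
  x1=0, x2=0, x3=0: formula gives 0, F = 0 ✓
  x1=0, x2=0, x3=1: formula gives 0, F = 0 ✓
  x1=0, x2=1, x3=0: formula gives 0, F = 0 ✓
  x1=0, x2=1, x3=1: formula gives 0, F = 0 ✓
  x1=1, x2=0, x3=0: formula gives 0, F = 0 ✓
  … (the remaining 3 rows also agree.)
No disagreement on any input; they are logically equivalent.

Yes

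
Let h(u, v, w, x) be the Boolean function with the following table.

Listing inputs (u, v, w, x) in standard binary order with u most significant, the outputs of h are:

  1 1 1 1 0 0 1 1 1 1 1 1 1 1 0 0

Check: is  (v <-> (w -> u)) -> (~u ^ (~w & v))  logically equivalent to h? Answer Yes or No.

Yes

Evaluate (v <-> (w -> u)) -> (~u ^ (~w & v)) on each row and compare to h:
  u=0, v=0, w=0, x=0: formula gives 1, h = 1 ✓
  u=0, v=0, w=0, x=1: formula gives 1, h = 1 ✓
  u=0, v=0, w=1, x=0: formula gives 1, h = 1 ✓
  u=0, v=0, w=1, x=1: formula gives 1, h = 1 ✓
  … (the remaining 12 rows also agree.)
Every row agrees, so the formula is equivalent.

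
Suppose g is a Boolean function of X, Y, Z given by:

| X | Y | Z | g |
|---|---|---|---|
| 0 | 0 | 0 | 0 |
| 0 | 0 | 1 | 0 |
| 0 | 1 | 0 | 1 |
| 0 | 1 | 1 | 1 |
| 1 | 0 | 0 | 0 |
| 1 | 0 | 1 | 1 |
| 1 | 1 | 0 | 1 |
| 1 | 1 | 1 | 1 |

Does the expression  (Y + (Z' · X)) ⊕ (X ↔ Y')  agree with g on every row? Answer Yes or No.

Check the formula against g row by row:
  X=0, Y=0, Z=0: formula gives 0, g = 0 ✓
  X=0, Y=0, Z=1: formula gives 0, g = 0 ✓
  X=0, Y=1, Z=0: formula gives 0, but g = 1 ✗
A single disagreement suffices: at (0,1,0) they differ, so the formula does not compute g.

No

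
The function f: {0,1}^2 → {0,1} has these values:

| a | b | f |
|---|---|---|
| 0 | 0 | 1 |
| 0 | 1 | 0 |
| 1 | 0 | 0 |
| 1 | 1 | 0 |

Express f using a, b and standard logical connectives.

f(a, b) = not (a or b)

The output is 1 only when every input is 0 — NOR of all inputs.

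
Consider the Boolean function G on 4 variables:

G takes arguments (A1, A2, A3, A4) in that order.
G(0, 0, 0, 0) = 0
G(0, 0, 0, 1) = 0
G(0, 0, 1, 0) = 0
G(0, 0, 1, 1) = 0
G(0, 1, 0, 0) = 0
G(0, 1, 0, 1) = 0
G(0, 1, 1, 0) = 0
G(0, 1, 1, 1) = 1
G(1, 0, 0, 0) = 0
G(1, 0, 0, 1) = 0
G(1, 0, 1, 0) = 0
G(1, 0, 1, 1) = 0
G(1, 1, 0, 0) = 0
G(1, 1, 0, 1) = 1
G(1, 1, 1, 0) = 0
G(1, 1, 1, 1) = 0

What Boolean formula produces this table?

The 1-rows are (0,1,1,1), (1,1,0,1). Each contributes one minterm — ¬A1·A2·A3·A4; A1·A2·¬A3·A4 — and their disjunction is a sum-of-products form of G.

G(A1, A2, A3, A4) = (((~A1 & A2) & A3) & A4) | (((A1 & A2) & ~A3) & A4)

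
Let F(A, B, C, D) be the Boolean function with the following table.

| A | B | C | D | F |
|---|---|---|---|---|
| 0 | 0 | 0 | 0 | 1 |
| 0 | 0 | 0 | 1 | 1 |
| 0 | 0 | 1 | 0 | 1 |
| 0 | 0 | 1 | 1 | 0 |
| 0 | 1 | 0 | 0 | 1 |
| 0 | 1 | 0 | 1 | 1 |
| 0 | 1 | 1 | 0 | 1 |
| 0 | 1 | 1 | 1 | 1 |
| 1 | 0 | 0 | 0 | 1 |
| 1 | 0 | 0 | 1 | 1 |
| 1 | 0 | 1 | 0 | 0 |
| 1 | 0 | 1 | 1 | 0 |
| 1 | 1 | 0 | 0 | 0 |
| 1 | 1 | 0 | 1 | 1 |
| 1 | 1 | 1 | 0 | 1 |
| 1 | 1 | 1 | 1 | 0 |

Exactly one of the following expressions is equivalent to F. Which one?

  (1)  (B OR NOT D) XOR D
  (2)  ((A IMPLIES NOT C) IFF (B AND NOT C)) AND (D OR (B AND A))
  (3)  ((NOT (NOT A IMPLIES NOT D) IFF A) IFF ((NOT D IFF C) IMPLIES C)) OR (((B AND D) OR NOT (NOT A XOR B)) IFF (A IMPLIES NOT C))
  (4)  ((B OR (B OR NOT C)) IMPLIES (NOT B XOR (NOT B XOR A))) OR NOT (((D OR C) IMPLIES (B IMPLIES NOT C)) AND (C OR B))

3

(1): at (0,0,1,1) it gives 1, but F = 0 — eliminated.
(2): at (0,0,0,0) it gives 0, but F = 1 — eliminated.
(4): at (0,0,1,1) it gives 1, but F = 0 — eliminated.
That leaves (3). Evaluating it on every row reproduces the table of F exactly.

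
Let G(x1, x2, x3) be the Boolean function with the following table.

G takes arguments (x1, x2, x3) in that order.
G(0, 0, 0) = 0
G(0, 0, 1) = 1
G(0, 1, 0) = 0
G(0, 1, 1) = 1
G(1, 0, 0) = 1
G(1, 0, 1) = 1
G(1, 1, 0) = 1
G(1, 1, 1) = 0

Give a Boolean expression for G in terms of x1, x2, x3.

G is 0 on only 3 rows — (0,0,0), (0,1,0), (1,1,1). Writing each as a minterm (¬x1·¬x2·¬x3, ¬x1·x2·¬x3, x1·x2·x3) and OR-ing them characterizes exactly where G=0, so G is the negation of that disjunction.

G(x1, x2, x3) = NOT ((((NOT x1 AND NOT x2) AND NOT x3) OR ((NOT x1 AND x2) AND NOT x3)) OR ((x1 AND x2) AND x3))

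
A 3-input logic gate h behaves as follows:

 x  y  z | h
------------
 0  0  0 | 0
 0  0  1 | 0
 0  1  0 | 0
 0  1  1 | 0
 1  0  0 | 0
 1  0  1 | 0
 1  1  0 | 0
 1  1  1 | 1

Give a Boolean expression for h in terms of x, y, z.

h(x, y, z) = (x & y) & z

The output is 1 only when every input is 1 — the AND of all inputs.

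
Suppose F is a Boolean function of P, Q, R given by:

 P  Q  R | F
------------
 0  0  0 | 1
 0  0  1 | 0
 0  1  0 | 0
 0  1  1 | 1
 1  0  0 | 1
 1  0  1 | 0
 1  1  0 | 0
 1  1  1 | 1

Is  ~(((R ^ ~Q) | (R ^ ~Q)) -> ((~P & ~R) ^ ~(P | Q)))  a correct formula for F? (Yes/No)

Evaluate ~(((R ^ ~Q) | (R ^ ~Q)) -> ((~P & ~R) ^ ~(P | Q))) on each row and compare to F:
  P=0, Q=0, R=0: formula gives 1, F = 1 ✓
  P=0, Q=0, R=1: formula gives 0, F = 0 ✓
  P=0, Q=1, R=0: formula gives 0, F = 0 ✓
  P=0, Q=1, R=1: formula gives 1, F = 1 ✓
  P=1, Q=0, R=0: formula gives 1, F = 1 ✓
  …and likewise for the remaining 3 rows.
No disagreement on any input; they are logically equivalent.

Yes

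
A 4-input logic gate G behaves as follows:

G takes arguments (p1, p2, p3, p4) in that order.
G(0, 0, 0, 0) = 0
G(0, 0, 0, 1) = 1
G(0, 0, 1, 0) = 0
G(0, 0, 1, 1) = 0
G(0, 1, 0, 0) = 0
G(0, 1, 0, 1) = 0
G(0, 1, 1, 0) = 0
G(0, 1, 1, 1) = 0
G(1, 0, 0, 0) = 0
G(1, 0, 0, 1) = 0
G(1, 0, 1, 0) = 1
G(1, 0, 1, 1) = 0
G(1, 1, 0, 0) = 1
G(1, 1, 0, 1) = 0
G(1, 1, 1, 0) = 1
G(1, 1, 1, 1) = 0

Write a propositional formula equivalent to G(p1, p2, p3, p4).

G(p1, p2, p3, p4) = (((((p1' · p2') · p3') · p4) + (((p1 · p2') · p3) · p4')) + (((p1 · p2) · p3') · p4')) + (((p1 · p2) · p3) · p4')

G=1 on 4 inputs: (0,0,0,1), (1,0,1,0), (1,1,0,0), (1,1,1,0). Reading each as a conjunction of literals (¬p1·¬p2·¬p3·p4, p1·¬p2·p3·¬p4, p1·p2·¬p3·¬p4, p1·p2·p3·¬p4) and taking the OR gives the canonical DNF.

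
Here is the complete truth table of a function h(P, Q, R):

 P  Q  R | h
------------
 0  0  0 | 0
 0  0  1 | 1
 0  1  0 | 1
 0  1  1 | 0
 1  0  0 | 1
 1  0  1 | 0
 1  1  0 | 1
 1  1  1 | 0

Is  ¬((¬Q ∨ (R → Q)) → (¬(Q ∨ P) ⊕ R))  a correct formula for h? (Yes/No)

Yes

Test each input against both h and the formula:
  P=0, Q=0, R=0: formula gives 0, h = 0 ✓
  P=0, Q=0, R=1: formula gives 1, h = 1 ✓
  P=0, Q=1, R=0: formula gives 1, h = 1 ✓
  P=0, Q=1, R=1: formula gives 0, h = 0 ✓
  P=1, Q=0, R=0: formula gives 1, h = 1 ✓
  … (the remaining 3 rows also agree.)
All 8 rows match — the expression computes h exactly.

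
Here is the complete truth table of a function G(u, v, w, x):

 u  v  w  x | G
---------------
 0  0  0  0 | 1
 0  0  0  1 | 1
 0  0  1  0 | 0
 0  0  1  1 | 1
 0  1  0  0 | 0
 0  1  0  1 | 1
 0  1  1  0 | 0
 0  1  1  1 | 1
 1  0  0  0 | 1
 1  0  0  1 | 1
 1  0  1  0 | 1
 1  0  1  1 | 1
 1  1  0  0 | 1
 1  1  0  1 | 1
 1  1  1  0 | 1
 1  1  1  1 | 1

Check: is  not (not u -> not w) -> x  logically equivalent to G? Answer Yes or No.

Check the formula against G row by row:
  u=0, v=0, w=0, x=0: formula gives 1, G = 1 ✓
  u=0, v=0, w=0, x=1: formula gives 1, G = 1 ✓
  u=0, v=0, w=1, x=0: formula gives 0, G = 0 ✓
  u=0, v=0, w=1, x=1: formula gives 1, G = 1 ✓
  u=0, v=1, w=0, x=0: formula gives 1, but G = 0 ✗
Row (0,1,0,0) is a counterexample, so the formula is not equivalent to G.

No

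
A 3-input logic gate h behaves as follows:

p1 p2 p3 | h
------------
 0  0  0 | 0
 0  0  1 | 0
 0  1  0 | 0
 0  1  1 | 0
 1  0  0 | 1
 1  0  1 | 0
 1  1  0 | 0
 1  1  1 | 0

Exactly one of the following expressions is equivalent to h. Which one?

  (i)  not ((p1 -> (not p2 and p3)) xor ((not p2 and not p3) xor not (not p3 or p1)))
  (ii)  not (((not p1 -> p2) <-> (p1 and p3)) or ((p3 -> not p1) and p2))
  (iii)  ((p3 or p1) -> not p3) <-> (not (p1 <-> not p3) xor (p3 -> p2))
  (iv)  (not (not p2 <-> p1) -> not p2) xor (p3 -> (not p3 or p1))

ii

(i) fails at (0,0,0): the formula yields 1, h is 0.
(iii) fails at (0,0,1): the formula yields 1, h is 0.
(iv) fails at (0,0,1): the formula yields 1, h is 0.
That leaves (ii). Evaluating it on every row reproduces the table of h exactly.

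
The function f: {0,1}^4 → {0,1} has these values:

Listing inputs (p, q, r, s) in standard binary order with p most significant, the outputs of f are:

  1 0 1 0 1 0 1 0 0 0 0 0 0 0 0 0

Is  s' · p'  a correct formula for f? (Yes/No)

Evaluate s' · p' on each row and compare to f:
  p=0, q=0, r=0, s=0: formula gives 1, f = 1 ✓
  p=0, q=0, r=0, s=1: formula gives 0, f = 0 ✓
  p=0, q=0, r=1, s=0: formula gives 1, f = 1 ✓
  p=0, q=0, r=1, s=1: formula gives 0, f = 0 ✓
  …and likewise for the remaining 12 rows.
All 16 rows match — the expression computes f exactly.

Yes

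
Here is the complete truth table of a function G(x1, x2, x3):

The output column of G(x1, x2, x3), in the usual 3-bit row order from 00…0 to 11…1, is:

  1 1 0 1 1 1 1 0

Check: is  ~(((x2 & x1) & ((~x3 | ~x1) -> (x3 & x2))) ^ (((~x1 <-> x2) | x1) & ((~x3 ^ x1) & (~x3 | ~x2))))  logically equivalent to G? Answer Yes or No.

Test each input against both G and the formula:
  x1=0, x2=0, x3=0: formula gives 1, G = 1 ✓
  x1=0, x2=0, x3=1: formula gives 1, G = 1 ✓
  x1=0, x2=1, x3=0: formula gives 0, G = 0 ✓
  x1=0, x2=1, x3=1: formula gives 1, G = 1 ✓
  x1=1, x2=0, x3=0: formula gives 1, G = 1 ✓
  x1=1, x2=0, x3=1: formula gives 0, but G = 1 ✗
A single disagreement suffices: at (1,0,1) they differ, so the formula does not compute G.

No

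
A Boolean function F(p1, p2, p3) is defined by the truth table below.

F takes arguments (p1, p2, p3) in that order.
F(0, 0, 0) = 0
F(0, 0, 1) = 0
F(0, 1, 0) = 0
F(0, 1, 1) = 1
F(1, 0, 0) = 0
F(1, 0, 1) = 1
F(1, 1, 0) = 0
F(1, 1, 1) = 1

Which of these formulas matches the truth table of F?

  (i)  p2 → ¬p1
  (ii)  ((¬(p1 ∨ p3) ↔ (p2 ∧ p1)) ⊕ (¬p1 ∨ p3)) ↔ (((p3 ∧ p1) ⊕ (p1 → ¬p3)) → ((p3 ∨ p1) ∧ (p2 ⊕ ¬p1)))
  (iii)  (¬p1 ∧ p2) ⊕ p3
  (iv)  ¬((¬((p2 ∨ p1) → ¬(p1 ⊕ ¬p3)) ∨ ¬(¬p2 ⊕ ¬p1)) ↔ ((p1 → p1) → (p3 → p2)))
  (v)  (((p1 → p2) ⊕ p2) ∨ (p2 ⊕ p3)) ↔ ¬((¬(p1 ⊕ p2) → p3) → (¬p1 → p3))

ii

(i): at (0,0,0) it gives 1, but F = 0 — eliminated.
(iii): at (0,0,1) it gives 1, but F = 0 — eliminated.
(iv): at (0,0,1) it gives 1, but F = 0 — eliminated.
(v): at (0,1,0) it gives 1, but F = 0 — eliminated.
Only (ii) survives; checking it on all 8 rows confirms it matches F.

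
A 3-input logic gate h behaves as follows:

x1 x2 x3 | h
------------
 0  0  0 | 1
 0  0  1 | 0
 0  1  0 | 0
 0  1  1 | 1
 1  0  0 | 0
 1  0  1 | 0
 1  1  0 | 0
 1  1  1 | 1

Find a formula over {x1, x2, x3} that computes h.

The 1-rows are (0,0,0), (0,1,1), (1,1,1). Each contributes one minterm — ¬x1·¬x2·¬x3; ¬x1·x2·x3; x1·x2·x3 — and their disjunction is a sum-of-products form of h.

h(x1, x2, x3) = (((NOT x1 AND NOT x2) AND NOT x3) OR ((NOT x1 AND x2) AND x3)) OR ((x1 AND x2) AND x3)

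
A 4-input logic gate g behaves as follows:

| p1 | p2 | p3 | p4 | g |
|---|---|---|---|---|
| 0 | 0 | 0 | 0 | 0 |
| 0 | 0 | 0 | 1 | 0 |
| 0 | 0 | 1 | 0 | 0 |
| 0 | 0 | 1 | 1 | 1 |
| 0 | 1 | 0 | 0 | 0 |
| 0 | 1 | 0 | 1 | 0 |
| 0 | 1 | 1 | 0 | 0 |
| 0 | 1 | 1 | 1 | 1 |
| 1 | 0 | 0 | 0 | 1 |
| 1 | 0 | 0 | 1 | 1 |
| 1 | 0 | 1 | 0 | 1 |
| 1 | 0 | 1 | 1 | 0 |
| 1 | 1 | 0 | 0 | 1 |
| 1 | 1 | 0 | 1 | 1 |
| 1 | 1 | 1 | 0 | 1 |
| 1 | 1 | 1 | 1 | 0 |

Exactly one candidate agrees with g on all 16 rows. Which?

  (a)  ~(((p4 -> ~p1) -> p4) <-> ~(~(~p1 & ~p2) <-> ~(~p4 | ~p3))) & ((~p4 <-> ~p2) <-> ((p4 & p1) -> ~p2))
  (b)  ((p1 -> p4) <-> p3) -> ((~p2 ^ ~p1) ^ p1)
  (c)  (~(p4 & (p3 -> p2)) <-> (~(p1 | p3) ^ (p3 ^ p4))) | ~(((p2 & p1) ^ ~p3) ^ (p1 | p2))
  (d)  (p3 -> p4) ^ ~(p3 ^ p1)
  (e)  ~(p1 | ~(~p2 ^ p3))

d

(a) disagrees with g on (0,0,1,1) (formula → 0, table → 1); rule it out.
(b) disagrees with g on (0,0,0,0) (formula → 1, table → 0); rule it out.
(c) disagrees with g on (0,0,0,0) (formula → 1, table → 0); rule it out.
(e) disagrees with g on (0,0,0,0) (formula → 1, table → 0); rule it out.
That leaves (d). Evaluating it on every row reproduces the table of g exactly.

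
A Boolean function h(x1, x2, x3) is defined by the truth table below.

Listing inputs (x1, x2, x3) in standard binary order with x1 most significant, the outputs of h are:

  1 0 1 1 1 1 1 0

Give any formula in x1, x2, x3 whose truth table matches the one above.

h(x1, x2, x3) = ~(((~x1 & ~x2) & x3) | ((x1 & x2) & x3))

There are just 2 zero rows: (0,0,1), (1,1,1). Their minterms are ¬x1·¬x2·x3, x1·x2·x3; the OR of those covers precisely the 0-outputs, and negating it yields h.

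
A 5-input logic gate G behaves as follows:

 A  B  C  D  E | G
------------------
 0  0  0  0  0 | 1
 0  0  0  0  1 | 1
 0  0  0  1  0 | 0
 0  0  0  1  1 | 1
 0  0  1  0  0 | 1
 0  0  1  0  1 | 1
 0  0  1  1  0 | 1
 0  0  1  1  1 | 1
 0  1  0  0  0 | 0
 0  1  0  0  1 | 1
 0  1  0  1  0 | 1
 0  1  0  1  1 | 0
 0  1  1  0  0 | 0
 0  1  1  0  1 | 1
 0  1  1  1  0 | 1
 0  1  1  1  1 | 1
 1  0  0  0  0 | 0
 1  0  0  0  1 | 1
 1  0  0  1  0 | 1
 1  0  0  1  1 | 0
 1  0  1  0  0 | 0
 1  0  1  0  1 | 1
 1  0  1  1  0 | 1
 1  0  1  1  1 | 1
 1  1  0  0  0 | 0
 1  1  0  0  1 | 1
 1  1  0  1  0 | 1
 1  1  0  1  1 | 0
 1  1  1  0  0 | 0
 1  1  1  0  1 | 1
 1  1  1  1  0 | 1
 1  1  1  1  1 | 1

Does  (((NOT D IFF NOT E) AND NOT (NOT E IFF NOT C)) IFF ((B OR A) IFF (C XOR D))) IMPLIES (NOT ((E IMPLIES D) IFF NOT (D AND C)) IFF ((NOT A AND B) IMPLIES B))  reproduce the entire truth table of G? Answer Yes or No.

Yes

Check the formula against G row by row:
  A=0, B=0, C=0, D=0, E=0: formula gives 1, G = 1 ✓
  A=0, B=0, C=0, D=0, E=1: formula gives 1, G = 1 ✓
  A=0, B=0, C=0, D=1, E=0: formula gives 0, G = 0 ✓
  A=0, B=0, C=0, D=1, E=1: formula gives 1, G = 1 ✓
  …and likewise for the remaining 28 rows.
Every row agrees, so the formula is equivalent.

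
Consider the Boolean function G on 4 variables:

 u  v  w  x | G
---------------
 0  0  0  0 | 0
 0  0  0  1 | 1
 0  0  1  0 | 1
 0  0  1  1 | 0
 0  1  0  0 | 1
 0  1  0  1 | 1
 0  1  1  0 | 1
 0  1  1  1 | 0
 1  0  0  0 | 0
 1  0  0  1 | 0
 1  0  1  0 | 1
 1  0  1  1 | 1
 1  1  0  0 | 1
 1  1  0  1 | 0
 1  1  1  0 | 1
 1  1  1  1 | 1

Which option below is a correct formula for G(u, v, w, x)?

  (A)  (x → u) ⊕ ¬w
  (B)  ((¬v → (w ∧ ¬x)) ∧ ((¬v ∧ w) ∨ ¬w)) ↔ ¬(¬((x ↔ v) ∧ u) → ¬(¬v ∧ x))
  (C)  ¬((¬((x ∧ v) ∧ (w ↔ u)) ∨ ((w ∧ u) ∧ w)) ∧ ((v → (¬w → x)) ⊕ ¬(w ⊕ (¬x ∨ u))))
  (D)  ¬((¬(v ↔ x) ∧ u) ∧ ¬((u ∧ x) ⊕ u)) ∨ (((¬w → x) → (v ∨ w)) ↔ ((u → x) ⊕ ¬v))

(A) fails at (0,1,0,0): the formula yields 0, G is 1.
(B) fails at (0,0,0,0): the formula yields 1, G is 0.
(D) fails at (0,0,0,0): the formula yields 1, G is 0.
That leaves (C). Evaluating it on every row reproduces the table of G exactly.

C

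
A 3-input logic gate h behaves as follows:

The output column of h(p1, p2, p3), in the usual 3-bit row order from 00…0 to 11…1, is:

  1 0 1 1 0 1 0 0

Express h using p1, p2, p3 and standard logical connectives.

h(p1, p2, p3) = ((((~p1 & ~p2) & ~p3) | ((~p1 & p2) & ~p3)) | ((~p1 & p2) & p3)) | ((p1 & ~p2) & p3)

Collect the rows where h=1 — (0,0,0), (0,1,0), (0,1,1), (1,0,1) — and write one minterm per row: ¬p1·¬p2·¬p3, ¬p1·p2·¬p3, ¬p1·p2·p3, p1·¬p2·p3. Their union (logical OR) reproduces the table exactly.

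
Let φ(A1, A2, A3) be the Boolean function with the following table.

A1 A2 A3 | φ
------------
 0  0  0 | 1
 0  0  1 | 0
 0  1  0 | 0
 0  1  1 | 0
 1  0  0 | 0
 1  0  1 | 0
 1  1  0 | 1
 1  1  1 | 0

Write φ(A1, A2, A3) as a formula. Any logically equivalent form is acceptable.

φ(A1, A2, A3) = ((not A1 and not A2) and not A3) or ((A1 and A2) and not A3)

φ=1 on 2 inputs: (0,0,0), (1,1,0). Reading each as a conjunction of literals (¬A1·¬A2·¬A3, A1·A2·¬A3) and taking the OR gives the canonical DNF.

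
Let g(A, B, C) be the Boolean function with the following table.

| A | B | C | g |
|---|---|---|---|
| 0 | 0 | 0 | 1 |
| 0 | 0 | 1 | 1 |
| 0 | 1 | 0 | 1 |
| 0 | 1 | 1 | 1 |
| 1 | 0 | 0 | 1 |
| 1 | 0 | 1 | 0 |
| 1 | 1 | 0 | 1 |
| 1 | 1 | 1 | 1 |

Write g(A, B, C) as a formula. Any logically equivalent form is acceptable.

g(A, B, C) = ~((A & ~B) & C)

Only row (1,0,1) gives 0. So g is 1 everywhere except there — the complement of the minterm A·¬B·C.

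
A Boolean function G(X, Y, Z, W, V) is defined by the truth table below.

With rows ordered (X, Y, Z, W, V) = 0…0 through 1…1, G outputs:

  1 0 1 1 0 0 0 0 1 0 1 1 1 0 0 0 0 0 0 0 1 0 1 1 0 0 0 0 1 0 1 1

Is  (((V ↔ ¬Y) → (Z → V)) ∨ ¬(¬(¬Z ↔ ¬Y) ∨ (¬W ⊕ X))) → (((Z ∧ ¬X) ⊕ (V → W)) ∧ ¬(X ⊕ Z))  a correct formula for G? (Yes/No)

Test each input against both G and the formula:
  X=0, Y=0, Z=0, W=0, V=0: formula gives 1, G = 1 ✓
  X=0, Y=0, Z=0, W=0, V=1: formula gives 0, G = 0 ✓
  X=0, Y=0, Z=0, W=1, V=0: formula gives 1, G = 1 ✓
  X=0, Y=0, Z=0, W=1, V=1: formula gives 1, G = 1 ✓
  … (the remaining 28 rows also agree.)
All 32 rows match — the expression computes G exactly.

Yes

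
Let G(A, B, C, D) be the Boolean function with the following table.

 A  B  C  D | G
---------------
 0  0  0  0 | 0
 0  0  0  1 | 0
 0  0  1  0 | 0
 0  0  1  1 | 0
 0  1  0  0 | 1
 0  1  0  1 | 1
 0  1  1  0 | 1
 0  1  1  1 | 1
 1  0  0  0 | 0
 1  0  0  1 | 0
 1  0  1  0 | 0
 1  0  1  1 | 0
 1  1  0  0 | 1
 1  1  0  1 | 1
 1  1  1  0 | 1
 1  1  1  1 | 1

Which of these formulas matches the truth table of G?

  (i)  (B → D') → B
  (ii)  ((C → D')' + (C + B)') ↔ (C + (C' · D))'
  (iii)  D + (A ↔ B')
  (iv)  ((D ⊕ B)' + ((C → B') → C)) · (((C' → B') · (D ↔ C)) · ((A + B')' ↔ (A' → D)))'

i

(ii) fails at (0,0,0,0): the formula yields 1, G is 0.
(iii) fails at (0,0,0,1): the formula yields 1, G is 0.
(iv) fails at (0,0,1,0): the formula yields 1, G is 0.
Only (i) survives; checking it on all 16 rows confirms it matches G.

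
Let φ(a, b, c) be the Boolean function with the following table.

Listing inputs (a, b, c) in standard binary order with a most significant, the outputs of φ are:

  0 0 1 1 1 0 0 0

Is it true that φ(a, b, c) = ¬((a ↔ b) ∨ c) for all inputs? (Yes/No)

Test each input against both φ and the formula:
  a=0, b=0, c=0: formula gives 0, φ = 0 ✓
  a=0, b=0, c=1: formula gives 0, φ = 0 ✓
  a=0, b=1, c=0: formula gives 1, φ = 1 ✓
  a=0, b=1, c=1: formula gives 0, but φ = 1 ✗
Row (0,1,1) is a counterexample, so the formula is not equivalent to φ.

No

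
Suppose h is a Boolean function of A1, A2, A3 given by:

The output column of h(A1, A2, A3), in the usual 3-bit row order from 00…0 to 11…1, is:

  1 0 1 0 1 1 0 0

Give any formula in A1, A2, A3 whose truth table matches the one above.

h=1 on 4 inputs: (0,0,0), (0,1,0), (1,0,0), (1,0,1). Reading each as a conjunction of literals (¬A1·¬A2·¬A3, ¬A1·A2·¬A3, A1·¬A2·¬A3, A1·¬A2·A3) and taking the OR gives the canonical DNF.

h(A1, A2, A3) = ((((A1' · A2') · A3') + ((A1' · A2) · A3')) + ((A1 · A2') · A3')) + ((A1 · A2') · A3)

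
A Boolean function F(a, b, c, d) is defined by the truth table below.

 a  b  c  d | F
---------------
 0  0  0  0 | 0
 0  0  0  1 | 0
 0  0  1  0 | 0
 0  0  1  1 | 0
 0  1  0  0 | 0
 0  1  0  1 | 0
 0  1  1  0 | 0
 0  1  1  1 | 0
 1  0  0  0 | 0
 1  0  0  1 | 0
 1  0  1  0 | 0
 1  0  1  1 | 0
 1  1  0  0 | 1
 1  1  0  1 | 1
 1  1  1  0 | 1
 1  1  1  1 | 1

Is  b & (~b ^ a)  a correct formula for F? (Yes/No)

Yes

Check the formula against F row by row:
  a=0, b=0, c=0, d=0: formula gives 0, F = 0 ✓
  a=0, b=0, c=0, d=1: formula gives 0, F = 0 ✓
  a=0, b=0, c=1, d=0: formula gives 0, F = 0 ✓
  a=0, b=0, c=1, d=1: formula gives 0, F = 0 ✓
  … (the remaining 12 rows also agree.)
No disagreement on any input; they are logically equivalent.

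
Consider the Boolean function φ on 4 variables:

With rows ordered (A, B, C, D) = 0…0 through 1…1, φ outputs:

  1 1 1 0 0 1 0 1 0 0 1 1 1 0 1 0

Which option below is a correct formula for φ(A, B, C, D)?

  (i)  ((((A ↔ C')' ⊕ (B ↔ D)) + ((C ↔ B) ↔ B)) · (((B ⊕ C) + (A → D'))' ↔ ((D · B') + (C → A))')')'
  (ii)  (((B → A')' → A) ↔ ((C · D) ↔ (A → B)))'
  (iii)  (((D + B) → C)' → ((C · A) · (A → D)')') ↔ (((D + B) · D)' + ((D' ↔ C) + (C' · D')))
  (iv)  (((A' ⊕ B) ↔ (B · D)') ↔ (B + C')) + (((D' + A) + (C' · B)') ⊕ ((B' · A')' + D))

(i) disagrees with φ on (0,0,1,0) (formula → 0, table → 1); rule it out.
(ii) disagrees with φ on (0,1,0,0) (formula → 1, table → 0); rule it out.
(iii) disagrees with φ on (0,1,0,0) (formula → 1, table → 0); rule it out.
(iv) is the remaining candidate, and it agrees with φ on all 16 inputs.

iv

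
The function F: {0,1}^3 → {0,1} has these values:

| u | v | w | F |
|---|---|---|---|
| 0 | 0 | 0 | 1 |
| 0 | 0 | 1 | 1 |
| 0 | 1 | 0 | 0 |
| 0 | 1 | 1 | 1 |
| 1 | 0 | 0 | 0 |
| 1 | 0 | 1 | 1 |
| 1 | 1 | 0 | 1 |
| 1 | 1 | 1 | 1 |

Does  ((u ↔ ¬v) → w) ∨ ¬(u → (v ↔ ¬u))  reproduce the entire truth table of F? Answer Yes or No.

Test each input against both F and the formula:
  u=0, v=0, w=0: formula gives 1, F = 1 ✓
  u=0, v=0, w=1: formula gives 1, F = 1 ✓
  u=0, v=1, w=0: formula gives 0, F = 0 ✓
  u=0, v=1, w=1: formula gives 1, F = 1 ✓
  u=1, v=0, w=0: formula gives 0, F = 0 ✓
  … (the remaining 3 rows also agree.)
All 8 rows match — the expression computes F exactly.

Yes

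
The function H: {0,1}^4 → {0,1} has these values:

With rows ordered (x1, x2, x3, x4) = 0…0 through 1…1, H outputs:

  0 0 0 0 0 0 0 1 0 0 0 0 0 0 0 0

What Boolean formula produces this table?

H is 1 on exactly one input, (0,1,1,1), whose minterm is ¬x1·x2·x3·x4. So H is just that conjunction.

H(x1, x2, x3, x4) = ((~x1 & x2) & x3) & x4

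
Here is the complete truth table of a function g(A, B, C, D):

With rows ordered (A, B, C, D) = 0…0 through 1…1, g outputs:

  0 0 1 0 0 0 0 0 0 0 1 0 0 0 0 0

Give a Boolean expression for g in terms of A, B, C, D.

Collect the rows where g=1 — (0,0,1,0), (1,0,1,0) — and write one minterm per row: ¬A·¬B·C·¬D, A·¬B·C·¬D. Their union (logical OR) reproduces the table exactly.

g(A, B, C, D) = (((¬A ∧ ¬B) ∧ C) ∧ ¬D) ∨ (((A ∧ ¬B) ∧ C) ∧ ¬D)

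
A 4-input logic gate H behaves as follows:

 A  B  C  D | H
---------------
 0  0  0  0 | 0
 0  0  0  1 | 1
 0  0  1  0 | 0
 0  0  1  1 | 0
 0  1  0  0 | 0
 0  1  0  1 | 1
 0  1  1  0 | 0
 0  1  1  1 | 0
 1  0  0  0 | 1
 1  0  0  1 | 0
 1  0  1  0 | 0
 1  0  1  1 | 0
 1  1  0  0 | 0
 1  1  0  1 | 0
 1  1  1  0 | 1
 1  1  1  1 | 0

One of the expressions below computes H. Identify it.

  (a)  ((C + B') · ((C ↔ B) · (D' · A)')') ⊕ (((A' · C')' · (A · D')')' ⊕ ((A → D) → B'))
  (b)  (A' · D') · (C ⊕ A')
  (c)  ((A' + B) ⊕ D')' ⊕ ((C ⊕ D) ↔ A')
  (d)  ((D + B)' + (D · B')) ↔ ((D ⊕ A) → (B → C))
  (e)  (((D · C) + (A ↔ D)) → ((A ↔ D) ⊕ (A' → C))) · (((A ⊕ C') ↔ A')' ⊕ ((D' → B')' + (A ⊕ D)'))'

(a) disagrees with H on (0,0,0,1) (formula → 0, table → 1); rule it out.
(b) disagrees with H on (0,0,0,0) (formula → 1, table → 0); rule it out.
(c) disagrees with H on (0,0,0,0) (formula → 1, table → 0); rule it out.
(d) disagrees with H on (0,0,0,0) (formula → 1, table → 0); rule it out.
That leaves (e). Evaluating it on every row reproduces the table of H exactly.

e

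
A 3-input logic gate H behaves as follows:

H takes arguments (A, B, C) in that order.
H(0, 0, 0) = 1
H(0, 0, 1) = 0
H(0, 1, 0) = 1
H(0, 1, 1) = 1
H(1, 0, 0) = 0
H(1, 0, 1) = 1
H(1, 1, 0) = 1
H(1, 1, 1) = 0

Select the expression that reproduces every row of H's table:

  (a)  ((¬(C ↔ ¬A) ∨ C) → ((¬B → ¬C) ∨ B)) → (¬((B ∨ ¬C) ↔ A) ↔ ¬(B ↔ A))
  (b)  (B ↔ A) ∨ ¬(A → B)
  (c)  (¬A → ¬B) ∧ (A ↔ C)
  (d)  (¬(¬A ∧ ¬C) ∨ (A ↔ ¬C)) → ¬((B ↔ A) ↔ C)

(a) fails at (0,0,0): the formula yields 0, H is 1.
(b) fails at (0,0,1): the formula yields 1, H is 0.
(c) fails at (0,1,0): the formula yields 0, H is 1.
That leaves (d). Evaluating it on every row reproduces the table of H exactly.

d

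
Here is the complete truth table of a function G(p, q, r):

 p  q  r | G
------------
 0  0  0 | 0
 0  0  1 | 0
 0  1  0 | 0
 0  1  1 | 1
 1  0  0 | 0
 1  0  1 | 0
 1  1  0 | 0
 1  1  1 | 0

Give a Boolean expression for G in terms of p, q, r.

G(p, q, r) = (~p & q) & r

Only row (0,1,1) gives 1. That row's minterm ¬p·q·r is G directly.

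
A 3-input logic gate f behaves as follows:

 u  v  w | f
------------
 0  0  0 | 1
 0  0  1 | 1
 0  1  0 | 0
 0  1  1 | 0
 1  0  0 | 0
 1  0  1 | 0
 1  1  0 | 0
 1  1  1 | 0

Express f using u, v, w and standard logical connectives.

Collect the rows where f=1 — (0,0,0), (0,0,1) — and write one minterm per row: ¬u·¬v·¬w, ¬u·¬v·w. Their union (logical OR) reproduces the table exactly.

f(u, v, w) = ((¬u ∧ ¬v) ∧ ¬w) ∨ ((¬u ∧ ¬v) ∧ w)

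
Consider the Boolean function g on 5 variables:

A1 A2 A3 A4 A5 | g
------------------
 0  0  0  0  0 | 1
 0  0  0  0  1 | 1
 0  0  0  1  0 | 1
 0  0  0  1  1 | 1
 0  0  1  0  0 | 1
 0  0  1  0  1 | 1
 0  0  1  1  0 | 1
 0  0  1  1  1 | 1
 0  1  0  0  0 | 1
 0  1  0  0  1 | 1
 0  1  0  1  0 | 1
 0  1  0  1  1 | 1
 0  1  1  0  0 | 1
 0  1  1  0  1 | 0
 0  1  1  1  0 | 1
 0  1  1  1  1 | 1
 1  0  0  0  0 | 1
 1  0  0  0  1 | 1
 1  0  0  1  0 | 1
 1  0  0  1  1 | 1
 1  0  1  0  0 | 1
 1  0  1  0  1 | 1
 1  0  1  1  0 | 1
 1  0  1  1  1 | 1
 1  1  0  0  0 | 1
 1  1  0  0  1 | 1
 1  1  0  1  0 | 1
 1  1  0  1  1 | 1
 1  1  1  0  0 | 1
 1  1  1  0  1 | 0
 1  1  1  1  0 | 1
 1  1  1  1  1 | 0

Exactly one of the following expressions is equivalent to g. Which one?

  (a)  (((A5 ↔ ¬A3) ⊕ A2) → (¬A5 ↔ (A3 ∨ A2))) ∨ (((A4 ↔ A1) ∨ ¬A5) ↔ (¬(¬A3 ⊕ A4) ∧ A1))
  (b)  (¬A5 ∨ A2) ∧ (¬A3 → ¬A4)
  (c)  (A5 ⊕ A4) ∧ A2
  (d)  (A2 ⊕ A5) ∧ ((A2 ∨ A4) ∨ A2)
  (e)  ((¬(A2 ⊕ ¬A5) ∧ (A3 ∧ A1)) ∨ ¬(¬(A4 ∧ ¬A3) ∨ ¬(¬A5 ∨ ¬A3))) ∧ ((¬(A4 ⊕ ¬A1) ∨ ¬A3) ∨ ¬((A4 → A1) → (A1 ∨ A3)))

a

(b) disagrees with g on (0,0,0,0,1) (formula → 0, table → 1); rule it out.
(c) disagrees with g on (0,0,0,0,0) (formula → 0, table → 1); rule it out.
(d) disagrees with g on (0,0,0,0,0) (formula → 0, table → 1); rule it out.
(e) disagrees with g on (0,0,0,0,0) (formula → 0, table → 1); rule it out.
Only (a) survives; checking it on all 32 rows confirms it matches g.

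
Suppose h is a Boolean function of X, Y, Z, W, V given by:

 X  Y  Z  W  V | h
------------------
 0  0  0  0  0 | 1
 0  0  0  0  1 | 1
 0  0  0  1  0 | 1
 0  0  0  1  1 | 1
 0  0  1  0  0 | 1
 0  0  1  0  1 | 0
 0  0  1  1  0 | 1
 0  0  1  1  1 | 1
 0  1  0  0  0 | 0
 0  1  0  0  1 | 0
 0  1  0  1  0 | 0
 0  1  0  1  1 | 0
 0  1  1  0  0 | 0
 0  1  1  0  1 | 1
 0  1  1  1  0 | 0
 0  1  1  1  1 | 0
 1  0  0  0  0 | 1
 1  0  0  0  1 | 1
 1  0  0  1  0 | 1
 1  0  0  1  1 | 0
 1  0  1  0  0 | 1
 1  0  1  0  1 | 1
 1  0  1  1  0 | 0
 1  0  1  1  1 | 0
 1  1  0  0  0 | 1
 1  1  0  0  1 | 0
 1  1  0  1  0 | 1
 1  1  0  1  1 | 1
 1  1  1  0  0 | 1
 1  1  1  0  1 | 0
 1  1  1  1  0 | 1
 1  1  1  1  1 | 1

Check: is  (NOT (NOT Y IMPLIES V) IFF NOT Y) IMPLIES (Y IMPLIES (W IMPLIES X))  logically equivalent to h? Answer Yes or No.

No

Test each input against both h and the formula:
  X=0, Y=0, Z=0, W=0, V=0: formula gives 1, h = 1 ✓
  X=0, Y=0, Z=0, W=0, V=1: formula gives 1, h = 1 ✓
  X=0, Y=0, Z=0, W=1, V=0: formula gives 1, h = 1 ✓
  X=0, Y=0, Z=0, W=1, V=1: formula gives 1, h = 1 ✓
  …
  X=0, Y=0, Z=1, W=0, V=1: formula gives 1, but h = 0 ✗
Row (0,0,1,0,1) is a counterexample, so the formula is not equivalent to h.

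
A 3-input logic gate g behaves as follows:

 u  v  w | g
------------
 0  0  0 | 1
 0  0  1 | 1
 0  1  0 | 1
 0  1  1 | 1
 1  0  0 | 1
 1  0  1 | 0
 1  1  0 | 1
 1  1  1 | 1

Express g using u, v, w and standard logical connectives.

Only row (1,0,1) gives 0. So g is 1 everywhere except there — the complement of the minterm u·¬v·w.

g(u, v, w) = ~((u & ~v) & w)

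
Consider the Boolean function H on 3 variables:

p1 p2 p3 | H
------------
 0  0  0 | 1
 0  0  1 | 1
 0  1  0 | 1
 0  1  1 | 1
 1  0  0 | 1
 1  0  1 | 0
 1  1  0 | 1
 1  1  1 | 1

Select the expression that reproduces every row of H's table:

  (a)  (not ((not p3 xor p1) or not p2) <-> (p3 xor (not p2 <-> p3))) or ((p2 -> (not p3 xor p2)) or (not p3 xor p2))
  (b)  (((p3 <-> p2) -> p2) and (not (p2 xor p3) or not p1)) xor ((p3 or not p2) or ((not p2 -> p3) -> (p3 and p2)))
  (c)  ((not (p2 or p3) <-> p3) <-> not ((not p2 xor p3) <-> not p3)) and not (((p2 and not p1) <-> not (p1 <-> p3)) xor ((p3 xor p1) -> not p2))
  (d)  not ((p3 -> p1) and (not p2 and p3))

(a): at (0,1,0) it gives 0, but H = 1 — eliminated.
(b): at (0,0,1) it gives 0, but H = 1 — eliminated.
(c): at (0,0,1) it gives 0, but H = 1 — eliminated.
That leaves (d). Evaluating it on every row reproduces the table of H exactly.

d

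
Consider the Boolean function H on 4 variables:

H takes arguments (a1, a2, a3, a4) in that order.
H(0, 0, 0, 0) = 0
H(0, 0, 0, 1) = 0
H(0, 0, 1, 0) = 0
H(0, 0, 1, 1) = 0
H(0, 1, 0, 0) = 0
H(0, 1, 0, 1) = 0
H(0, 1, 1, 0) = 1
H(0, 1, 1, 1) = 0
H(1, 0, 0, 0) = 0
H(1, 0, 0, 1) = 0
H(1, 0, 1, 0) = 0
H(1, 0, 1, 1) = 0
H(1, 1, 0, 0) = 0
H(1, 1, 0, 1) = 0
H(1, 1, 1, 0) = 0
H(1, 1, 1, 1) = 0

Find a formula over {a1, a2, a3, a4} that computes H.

H is 1 on exactly one input, (0,1,1,0), whose minterm is ¬a1·a2·a3·¬a4. So H is just that conjunction.

H(a1, a2, a3, a4) = ((a1' · a2) · a3) · a4'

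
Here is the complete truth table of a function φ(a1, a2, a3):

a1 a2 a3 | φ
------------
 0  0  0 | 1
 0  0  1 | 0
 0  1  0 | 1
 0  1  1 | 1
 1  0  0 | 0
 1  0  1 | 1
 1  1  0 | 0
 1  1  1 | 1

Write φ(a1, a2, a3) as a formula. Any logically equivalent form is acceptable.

The 0-rows are (0,0,1), (1,0,0), (1,1,0). Take each as a conjunction (¬a1·¬a2·a3, a1·¬a2·¬a3, a1·a2·¬a3), form their disjunction, and complement — that gives a formula that is 1 everywhere φ is.

φ(a1, a2, a3) = ((((a1' · a2') · a3) + ((a1 · a2') · a3')) + ((a1 · a2) · a3'))'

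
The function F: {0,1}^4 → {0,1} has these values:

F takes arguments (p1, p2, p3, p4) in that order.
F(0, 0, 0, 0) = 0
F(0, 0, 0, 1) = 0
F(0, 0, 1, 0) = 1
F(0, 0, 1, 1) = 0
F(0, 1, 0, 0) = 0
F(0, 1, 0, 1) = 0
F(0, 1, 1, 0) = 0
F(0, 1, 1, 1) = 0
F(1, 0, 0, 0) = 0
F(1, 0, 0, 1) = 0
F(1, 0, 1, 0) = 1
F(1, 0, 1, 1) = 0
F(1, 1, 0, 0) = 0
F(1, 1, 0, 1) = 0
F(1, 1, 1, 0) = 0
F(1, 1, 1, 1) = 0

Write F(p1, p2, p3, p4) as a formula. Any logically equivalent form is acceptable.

F(p1, p2, p3, p4) = (((not p1 and not p2) and p3) and not p4) or (((p1 and not p2) and p3) and not p4)

The 1-rows are (0,0,1,0), (1,0,1,0). Each contributes one minterm — ¬p1·¬p2·p3·¬p4; p1·¬p2·p3·¬p4 — and their disjunction is a sum-of-products form of F.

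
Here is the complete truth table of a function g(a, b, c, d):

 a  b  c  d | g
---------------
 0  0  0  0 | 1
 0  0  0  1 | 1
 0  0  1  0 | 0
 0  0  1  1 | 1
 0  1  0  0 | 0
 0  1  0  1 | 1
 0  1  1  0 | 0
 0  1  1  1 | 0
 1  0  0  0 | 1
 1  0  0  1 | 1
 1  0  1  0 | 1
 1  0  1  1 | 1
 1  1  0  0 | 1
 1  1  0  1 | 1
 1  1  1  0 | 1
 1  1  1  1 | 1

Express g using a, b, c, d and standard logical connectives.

The 0-rows are (0,0,1,0), (0,1,0,0), (0,1,1,0), (0,1,1,1). Take each as a conjunction (¬a·¬b·c·¬d, ¬a·b·¬c·¬d, ¬a·b·c·¬d, ¬a·b·c·d), form their disjunction, and complement — that gives a formula that is 1 everywhere g is.

g(a, b, c, d) = ~((((((~a & ~b) & c) & ~d) | (((~a & b) & ~c) & ~d)) | (((~a & b) & c) & ~d)) | (((~a & b) & c) & d))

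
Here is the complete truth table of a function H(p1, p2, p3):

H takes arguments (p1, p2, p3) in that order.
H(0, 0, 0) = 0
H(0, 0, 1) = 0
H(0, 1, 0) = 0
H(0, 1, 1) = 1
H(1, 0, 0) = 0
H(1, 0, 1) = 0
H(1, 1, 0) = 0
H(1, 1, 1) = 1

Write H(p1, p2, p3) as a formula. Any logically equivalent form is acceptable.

H(p1, p2, p3) = ((¬p1 ∧ p2) ∧ p3) ∨ ((p1 ∧ p2) ∧ p3)

Collect the rows where H=1 — (0,1,1), (1,1,1) — and write one minterm per row: ¬p1·p2·p3, p1·p2·p3. Their union (logical OR) reproduces the table exactly.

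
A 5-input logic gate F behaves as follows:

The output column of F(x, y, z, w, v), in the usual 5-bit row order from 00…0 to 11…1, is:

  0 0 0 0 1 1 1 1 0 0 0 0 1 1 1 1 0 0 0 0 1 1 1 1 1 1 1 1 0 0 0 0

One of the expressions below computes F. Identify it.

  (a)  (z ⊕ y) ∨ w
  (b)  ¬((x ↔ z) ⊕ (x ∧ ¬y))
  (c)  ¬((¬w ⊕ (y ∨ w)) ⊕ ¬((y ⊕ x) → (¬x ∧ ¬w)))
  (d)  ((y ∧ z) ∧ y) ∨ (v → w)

b

(a): at (0,0,0,1,0) it gives 1, but F = 0 — eliminated.
(c): at (0,0,1,0,0) it gives 0, but F = 1 — eliminated.
(d): at (0,0,0,0,0) it gives 1, but F = 0 — eliminated.
(b) is the remaining candidate, and it agrees with F on all 32 inputs.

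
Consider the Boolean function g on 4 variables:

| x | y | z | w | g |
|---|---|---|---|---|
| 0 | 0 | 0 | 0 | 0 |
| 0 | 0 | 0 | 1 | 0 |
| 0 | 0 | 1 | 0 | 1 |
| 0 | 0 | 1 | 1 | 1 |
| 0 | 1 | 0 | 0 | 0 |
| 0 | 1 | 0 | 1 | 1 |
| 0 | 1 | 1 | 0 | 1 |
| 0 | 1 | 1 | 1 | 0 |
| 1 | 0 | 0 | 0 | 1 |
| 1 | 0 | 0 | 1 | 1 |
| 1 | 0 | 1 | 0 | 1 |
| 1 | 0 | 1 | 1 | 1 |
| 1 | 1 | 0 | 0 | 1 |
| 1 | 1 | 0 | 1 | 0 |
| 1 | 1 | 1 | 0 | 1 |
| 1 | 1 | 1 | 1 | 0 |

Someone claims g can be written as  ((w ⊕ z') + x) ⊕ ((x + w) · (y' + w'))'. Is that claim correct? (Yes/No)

Check the formula against g row by row:
  x=0, y=0, z=0, w=0: formula gives 0, g = 0 ✓
  x=0, y=0, z=0, w=1: formula gives 0, g = 0 ✓
  x=0, y=0, z=1, w=0: formula gives 1, g = 1 ✓
  x=0, y=0, z=1, w=1: formula gives 1, g = 1 ✓
  … (the remaining 12 rows also agree.)
Every row agrees, so the formula is equivalent.

Yes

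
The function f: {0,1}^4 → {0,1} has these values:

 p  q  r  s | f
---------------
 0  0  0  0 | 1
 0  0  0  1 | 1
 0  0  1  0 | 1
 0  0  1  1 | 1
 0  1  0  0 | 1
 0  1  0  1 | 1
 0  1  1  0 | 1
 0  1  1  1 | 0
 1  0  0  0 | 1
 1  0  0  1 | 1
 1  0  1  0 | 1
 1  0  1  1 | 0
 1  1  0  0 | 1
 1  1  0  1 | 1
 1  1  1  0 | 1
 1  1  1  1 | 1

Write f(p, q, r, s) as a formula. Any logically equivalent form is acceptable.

There are just 2 zero rows: (0,1,1,1), (1,0,1,1). Their minterms are ¬p·q·r·s, p·¬q·r·s; the OR of those covers precisely the 0-outputs, and negating it yields f.

f(p, q, r, s) = ~((((~p & q) & r) & s) | (((p & ~q) & r) & s))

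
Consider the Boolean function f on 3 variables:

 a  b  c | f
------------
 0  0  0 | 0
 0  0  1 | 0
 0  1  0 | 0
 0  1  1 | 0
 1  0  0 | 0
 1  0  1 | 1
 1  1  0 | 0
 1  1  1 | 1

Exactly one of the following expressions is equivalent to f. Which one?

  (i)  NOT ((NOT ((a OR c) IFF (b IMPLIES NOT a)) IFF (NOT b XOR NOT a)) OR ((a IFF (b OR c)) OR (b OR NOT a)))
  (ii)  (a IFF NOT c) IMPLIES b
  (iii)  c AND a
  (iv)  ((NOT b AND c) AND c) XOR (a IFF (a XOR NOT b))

iii

(i) fails at (1,0,0): the formula yields 1, f is 0.
(ii) fails at (0,0,0): the formula yields 1, f is 0.
(iv) fails at (0,0,1): the formula yields 1, f is 0.
(iii) is the remaining candidate, and it agrees with f on all 8 inputs.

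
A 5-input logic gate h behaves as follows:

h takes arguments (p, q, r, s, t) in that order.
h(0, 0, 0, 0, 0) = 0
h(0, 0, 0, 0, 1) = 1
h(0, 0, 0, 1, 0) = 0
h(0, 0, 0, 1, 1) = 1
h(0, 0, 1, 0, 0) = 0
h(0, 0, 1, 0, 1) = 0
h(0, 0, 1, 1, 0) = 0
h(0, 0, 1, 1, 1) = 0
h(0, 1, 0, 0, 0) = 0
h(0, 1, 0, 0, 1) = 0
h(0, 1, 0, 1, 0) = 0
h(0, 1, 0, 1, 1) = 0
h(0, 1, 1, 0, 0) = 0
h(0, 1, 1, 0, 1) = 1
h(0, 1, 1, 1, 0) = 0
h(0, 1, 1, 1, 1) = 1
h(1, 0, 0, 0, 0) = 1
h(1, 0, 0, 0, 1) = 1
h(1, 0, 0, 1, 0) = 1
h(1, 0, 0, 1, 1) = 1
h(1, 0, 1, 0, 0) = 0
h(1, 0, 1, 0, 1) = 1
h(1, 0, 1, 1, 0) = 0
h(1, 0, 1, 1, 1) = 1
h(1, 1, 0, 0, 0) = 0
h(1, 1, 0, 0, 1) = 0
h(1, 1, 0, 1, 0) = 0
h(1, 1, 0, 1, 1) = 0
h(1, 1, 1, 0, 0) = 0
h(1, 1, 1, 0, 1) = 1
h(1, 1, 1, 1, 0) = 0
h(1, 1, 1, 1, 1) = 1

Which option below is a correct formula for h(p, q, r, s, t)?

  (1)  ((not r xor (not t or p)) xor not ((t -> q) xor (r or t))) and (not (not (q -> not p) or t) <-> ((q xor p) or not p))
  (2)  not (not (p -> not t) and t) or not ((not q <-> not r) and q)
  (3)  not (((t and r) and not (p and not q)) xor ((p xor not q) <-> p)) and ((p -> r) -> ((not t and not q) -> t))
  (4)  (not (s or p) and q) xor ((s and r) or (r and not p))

(1) disagrees with h on (0,0,0,0,1) (formula → 0, table → 1); rule it out.
(2) disagrees with h on (0,0,0,0,0) (formula → 1, table → 0); rule it out.
(4) disagrees with h on (0,0,0,0,1) (formula → 0, table → 1); rule it out.
That leaves (3). Evaluating it on every row reproduces the table of h exactly.

3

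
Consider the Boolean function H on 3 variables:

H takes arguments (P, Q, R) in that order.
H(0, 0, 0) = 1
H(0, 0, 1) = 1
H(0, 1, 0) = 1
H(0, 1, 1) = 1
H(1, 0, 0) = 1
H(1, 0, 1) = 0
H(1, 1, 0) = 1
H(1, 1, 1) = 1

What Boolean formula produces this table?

H(P, Q, R) = NOT ((P AND NOT Q) AND R)

Only row (1,0,1) gives 0. So H is 1 everywhere except there — the complement of the minterm P·¬Q·R.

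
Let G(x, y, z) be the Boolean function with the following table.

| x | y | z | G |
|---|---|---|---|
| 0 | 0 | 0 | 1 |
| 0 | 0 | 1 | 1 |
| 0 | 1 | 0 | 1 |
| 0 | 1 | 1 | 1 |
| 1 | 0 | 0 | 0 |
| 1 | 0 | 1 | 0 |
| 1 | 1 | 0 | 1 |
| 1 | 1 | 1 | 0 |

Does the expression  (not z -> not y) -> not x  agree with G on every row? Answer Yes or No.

Evaluate (not z -> not y) -> not x on each row and compare to G:
  x=0, y=0, z=0: formula gives 1, G = 1 ✓
  x=0, y=0, z=1: formula gives 1, G = 1 ✓
  x=0, y=1, z=0: formula gives 1, G = 1 ✓
  x=0, y=1, z=1: formula gives 1, G = 1 ✓
  x=1, y=0, z=0: formula gives 0, G = 0 ✓
  …and likewise for the remaining 3 rows.
All 8 rows match — the expression computes G exactly.

Yes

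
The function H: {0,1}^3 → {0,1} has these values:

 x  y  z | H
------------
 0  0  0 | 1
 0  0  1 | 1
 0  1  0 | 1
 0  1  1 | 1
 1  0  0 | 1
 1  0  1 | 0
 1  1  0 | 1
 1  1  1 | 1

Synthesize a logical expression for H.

H is 0 on exactly one input, (1,0,1), whose minterm is x·¬y·z. So H is the negation of that single conjunction.

H(x, y, z) = NOT ((x AND NOT y) AND z)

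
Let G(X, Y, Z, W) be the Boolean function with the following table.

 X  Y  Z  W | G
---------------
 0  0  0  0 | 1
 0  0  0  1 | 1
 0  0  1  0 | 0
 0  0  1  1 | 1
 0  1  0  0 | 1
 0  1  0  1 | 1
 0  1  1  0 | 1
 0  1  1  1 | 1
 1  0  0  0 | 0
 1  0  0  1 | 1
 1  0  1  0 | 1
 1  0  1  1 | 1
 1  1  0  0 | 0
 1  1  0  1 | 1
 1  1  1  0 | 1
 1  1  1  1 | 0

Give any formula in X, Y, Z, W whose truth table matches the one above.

G(X, Y, Z, W) = ~((((((~X & ~Y) & Z) & ~W) | (((X & ~Y) & ~Z) & ~W)) | (((X & Y) & ~Z) & ~W)) | (((X & Y) & Z) & W))

The 0-rows are (0,0,1,0), (1,0,0,0), (1,1,0,0), (1,1,1,1). Take each as a conjunction (¬X·¬Y·Z·¬W, X·¬Y·¬Z·¬W, X·Y·¬Z·¬W, X·Y·Z·W), form their disjunction, and complement — that gives a formula that is 1 everywhere G is.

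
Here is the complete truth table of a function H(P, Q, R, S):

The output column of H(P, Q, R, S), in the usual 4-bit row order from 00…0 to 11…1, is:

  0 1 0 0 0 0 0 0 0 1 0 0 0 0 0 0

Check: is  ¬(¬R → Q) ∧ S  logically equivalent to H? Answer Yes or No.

Check the formula against H row by row:
  P=0, Q=0, R=0, S=0: formula gives 0, H = 0 ✓
  P=0, Q=0, R=0, S=1: formula gives 1, H = 1 ✓
  P=0, Q=0, R=1, S=0: formula gives 0, H = 0 ✓
  P=0, Q=0, R=1, S=1: formula gives 0, H = 0 ✓
  …and likewise for the remaining 12 rows.
No disagreement on any input; they are logically equivalent.

Yes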